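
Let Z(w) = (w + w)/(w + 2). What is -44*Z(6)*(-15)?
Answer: 990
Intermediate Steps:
Z(w) = 2*w/(2 + w) (Z(w) = (2*w)/(2 + w) = 2*w/(2 + w))
-44*Z(6)*(-15) = -88*6/(2 + 6)*(-15) = -88*6/8*(-15) = -44*3/2*(-15) = -66*(-15) = 990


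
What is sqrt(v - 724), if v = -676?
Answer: 10*I*sqrt(14) ≈ 37.417*I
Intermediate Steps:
sqrt(v - 724) = sqrt(-676 - 724) = sqrt(-1400) = 10*I*sqrt(14)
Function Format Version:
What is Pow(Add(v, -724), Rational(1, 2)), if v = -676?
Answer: Mul(10, I, Pow(14, Rational(1, 2))) ≈ Mul(37.417, I)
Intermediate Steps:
Pow(Add(v, -724), Rational(1, 2)) = Pow(Add(-676, -724), Rational(1, 2)) = Pow(-1400, Rational(1, 2)) = Mul(10, I, Pow(14, Rational(1, 2)))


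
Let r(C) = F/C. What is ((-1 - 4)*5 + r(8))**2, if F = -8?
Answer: 676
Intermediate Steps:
r(C) = -8/C
((-1 - 4)*5 + r(8))**2 = ((-1 - 4)*5 - 8/8)**2 = (-5*5 - 8*1/8)**2 = (-25 - 1)**2 = (-26)**2 = 676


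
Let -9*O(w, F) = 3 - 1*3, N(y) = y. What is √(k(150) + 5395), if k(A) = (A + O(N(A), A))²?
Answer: √27895 ≈ 167.02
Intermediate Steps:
O(w, F) = 0 (O(w, F) = -(3 - 1*3)/9 = -(3 - 3)/9 = -⅑*0 = 0)
k(A) = A² (k(A) = (A + 0)² = A²)
√(k(150) + 5395) = √(150² + 5395) = √(22500 + 5395) = √27895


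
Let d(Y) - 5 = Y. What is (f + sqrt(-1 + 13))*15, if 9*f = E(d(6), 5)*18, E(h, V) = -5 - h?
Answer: -480 + 30*sqrt(3) ≈ -428.04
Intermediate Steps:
d(Y) = 5 + Y
f = -32 (f = ((-5 - (5 + 6))*18)/9 = ((-5 - 1*11)*18)/9 = ((-5 - 11)*18)/9 = (-16*18)/9 = (1/9)*(-288) = -32)
(f + sqrt(-1 + 13))*15 = (-32 + sqrt(-1 + 13))*15 = (-32 + sqrt(12))*15 = (-32 + 2*sqrt(3))*15 = -480 + 30*sqrt(3)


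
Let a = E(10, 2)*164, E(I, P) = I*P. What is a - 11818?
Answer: -8538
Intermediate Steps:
a = 3280 (a = (10*2)*164 = 20*164 = 3280)
a - 11818 = 3280 - 11818 = -8538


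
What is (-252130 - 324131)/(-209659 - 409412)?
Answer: 192087/206357 ≈ 0.93085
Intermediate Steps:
(-252130 - 324131)/(-209659 - 409412) = -576261/(-619071) = -576261*(-1/619071) = 192087/206357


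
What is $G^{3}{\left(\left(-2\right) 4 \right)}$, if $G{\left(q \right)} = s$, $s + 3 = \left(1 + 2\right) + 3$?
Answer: $27$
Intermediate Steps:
$s = 3$ ($s = -3 + \left(\left(1 + 2\right) + 3\right) = -3 + \left(3 + 3\right) = -3 + 6 = 3$)
$G{\left(q \right)} = 3$
$G^{3}{\left(\left(-2\right) 4 \right)} = 3^{3} = 27$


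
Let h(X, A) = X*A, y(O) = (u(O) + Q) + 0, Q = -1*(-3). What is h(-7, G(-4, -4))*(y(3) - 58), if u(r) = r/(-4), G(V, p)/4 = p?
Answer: -6244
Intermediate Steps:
G(V, p) = 4*p
u(r) = -r/4 (u(r) = r*(-¼) = -r/4)
Q = 3
y(O) = 3 - O/4 (y(O) = (-O/4 + 3) + 0 = (3 - O/4) + 0 = 3 - O/4)
h(X, A) = A*X
h(-7, G(-4, -4))*(y(3) - 58) = ((4*(-4))*(-7))*((3 - ¼*3) - 58) = (-16*(-7))*((3 - ¾) - 58) = 112*(9/4 - 58) = 112*(-223/4) = -6244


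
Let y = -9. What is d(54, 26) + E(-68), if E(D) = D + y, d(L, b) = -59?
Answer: -136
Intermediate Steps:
E(D) = -9 + D (E(D) = D - 9 = -9 + D)
d(54, 26) + E(-68) = -59 + (-9 - 68) = -59 - 77 = -136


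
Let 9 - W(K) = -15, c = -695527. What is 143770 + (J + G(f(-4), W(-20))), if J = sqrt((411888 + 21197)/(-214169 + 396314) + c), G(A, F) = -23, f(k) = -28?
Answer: 143747 + I*sqrt(923011280089914)/36429 ≈ 1.4375e+5 + 833.98*I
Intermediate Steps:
W(K) = 24 (W(K) = 9 - 1*(-15) = 9 + 15 = 24)
J = I*sqrt(923011280089914)/36429 (J = sqrt((411888 + 21197)/(-214169 + 396314) - 695527) = sqrt(433085/182145 - 695527) = sqrt(433085*(1/182145) - 695527) = sqrt(86617/36429 - 695527) = sqrt(-25337266466/36429) = I*sqrt(923011280089914)/36429 ≈ 833.98*I)
143770 + (J + G(f(-4), W(-20))) = 143770 + (I*sqrt(923011280089914)/36429 - 23) = 143770 + (-23 + I*sqrt(923011280089914)/36429) = 143747 + I*sqrt(923011280089914)/36429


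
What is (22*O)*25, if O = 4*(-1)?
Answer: -2200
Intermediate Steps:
O = -4
(22*O)*25 = (22*(-4))*25 = -88*25 = -2200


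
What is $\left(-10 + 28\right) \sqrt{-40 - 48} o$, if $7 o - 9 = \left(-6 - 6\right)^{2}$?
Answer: $\frac{5508 i \sqrt{22}}{7} \approx 3690.7 i$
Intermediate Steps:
$o = \frac{153}{7}$ ($o = \frac{9}{7} + \frac{\left(-6 - 6\right)^{2}}{7} = \frac{9}{7} + \frac{\left(-12\right)^{2}}{7} = \frac{9}{7} + \frac{1}{7} \cdot 144 = \frac{9}{7} + \frac{144}{7} = \frac{153}{7} \approx 21.857$)
$\left(-10 + 28\right) \sqrt{-40 - 48} o = \left(-10 + 28\right) \sqrt{-40 - 48} \cdot \frac{153}{7} = 18 \sqrt{-88} \cdot \frac{153}{7} = 18 \cdot 2 i \sqrt{22} \cdot \frac{153}{7} = 36 i \sqrt{22} \cdot \frac{153}{7} = \frac{5508 i \sqrt{22}}{7}$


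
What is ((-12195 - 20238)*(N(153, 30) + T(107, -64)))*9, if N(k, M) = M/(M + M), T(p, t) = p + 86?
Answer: -112964139/2 ≈ -5.6482e+7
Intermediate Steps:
T(p, t) = 86 + p
N(k, M) = ½ (N(k, M) = M/((2*M)) = M*(1/(2*M)) = ½)
((-12195 - 20238)*(N(153, 30) + T(107, -64)))*9 = ((-12195 - 20238)*(½ + (86 + 107)))*9 = -32433*(½ + 193)*9 = -32433*387/2*9 = -12551571/2*9 = -112964139/2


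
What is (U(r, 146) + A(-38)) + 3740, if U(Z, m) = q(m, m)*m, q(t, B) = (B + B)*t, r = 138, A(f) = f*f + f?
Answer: 6229418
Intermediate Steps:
A(f) = f + f² (A(f) = f² + f = f + f²)
q(t, B) = 2*B*t (q(t, B) = (2*B)*t = 2*B*t)
U(Z, m) = 2*m³ (U(Z, m) = (2*m*m)*m = (2*m²)*m = 2*m³)
(U(r, 146) + A(-38)) + 3740 = (2*146³ - 38*(1 - 38)) + 3740 = (2*3112136 - 38*(-37)) + 3740 = (6224272 + 1406) + 3740 = 6225678 + 3740 = 6229418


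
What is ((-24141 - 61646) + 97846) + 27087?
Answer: 39146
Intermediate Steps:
((-24141 - 61646) + 97846) + 27087 = (-85787 + 97846) + 27087 = 12059 + 27087 = 39146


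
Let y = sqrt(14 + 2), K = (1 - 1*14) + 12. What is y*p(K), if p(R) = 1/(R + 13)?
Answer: 1/3 ≈ 0.33333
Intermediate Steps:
K = -1 (K = (1 - 14) + 12 = -13 + 12 = -1)
y = 4 (y = sqrt(16) = 4)
p(R) = 1/(13 + R)
y*p(K) = 4/(13 - 1) = 4/12 = 4*(1/12) = 1/3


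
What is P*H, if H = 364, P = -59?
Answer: -21476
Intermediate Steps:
P*H = -59*364 = -21476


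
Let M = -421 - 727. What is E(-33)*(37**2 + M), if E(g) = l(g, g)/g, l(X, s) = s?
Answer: 221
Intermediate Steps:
M = -1148
E(g) = 1 (E(g) = g/g = 1)
E(-33)*(37**2 + M) = 1*(37**2 - 1148) = 1*(1369 - 1148) = 1*221 = 221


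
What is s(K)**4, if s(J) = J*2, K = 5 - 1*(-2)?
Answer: 38416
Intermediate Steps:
K = 7 (K = 5 + 2 = 7)
s(J) = 2*J
s(K)**4 = (2*7)**4 = 14**4 = 38416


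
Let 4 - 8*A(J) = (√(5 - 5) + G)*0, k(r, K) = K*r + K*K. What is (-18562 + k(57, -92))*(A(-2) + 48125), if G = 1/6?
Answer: -738341421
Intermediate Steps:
G = ⅙ ≈ 0.16667
k(r, K) = K² + K*r (k(r, K) = K*r + K² = K² + K*r)
A(J) = ½ (A(J) = ½ - (√(5 - 5) + ⅙)*0/8 = ½ - (√0 + ⅙)*0/8 = ½ - (0 + ⅙)*0/8 = ½ - 0/48 = ½ - ⅛*0 = ½ + 0 = ½)
(-18562 + k(57, -92))*(A(-2) + 48125) = (-18562 - 92*(-92 + 57))*(½ + 48125) = (-18562 - 92*(-35))*(96251/2) = (-18562 + 3220)*(96251/2) = -15342*96251/2 = -738341421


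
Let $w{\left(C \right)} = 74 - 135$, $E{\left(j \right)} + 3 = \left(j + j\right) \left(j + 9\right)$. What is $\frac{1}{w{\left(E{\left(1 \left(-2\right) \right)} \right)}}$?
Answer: $- \frac{1}{61} \approx -0.016393$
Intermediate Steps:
$E{\left(j \right)} = -3 + 2 j \left(9 + j\right)$ ($E{\left(j \right)} = -3 + \left(j + j\right) \left(j + 9\right) = -3 + 2 j \left(9 + j\right)$)
$w{\left(C \right)} = -61$ ($w{\left(C \right)} = 74 - 135 = -61$)
$\frac{1}{w{\left(E{\left(1 \left(-2\right) \right)} \right)}} = \frac{1}{-61} = - \frac{1}{61}$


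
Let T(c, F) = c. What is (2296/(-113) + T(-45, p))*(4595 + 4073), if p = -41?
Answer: -63978508/113 ≈ -5.6618e+5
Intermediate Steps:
(2296/(-113) + T(-45, p))*(4595 + 4073) = (2296/(-113) - 45)*(4595 + 4073) = (2296*(-1/113) - 45)*8668 = (-2296/113 - 45)*8668 = -7381/113*8668 = -63978508/113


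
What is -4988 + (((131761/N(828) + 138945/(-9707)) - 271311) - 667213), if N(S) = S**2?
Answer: -6279132267359509/6654963888 ≈ -9.4353e+5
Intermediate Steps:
-4988 + (((131761/N(828) + 138945/(-9707)) - 271311) - 667213) = -4988 + (((131761/(828**2) + 138945/(-9707)) - 271311) - 667213) = -4988 + (((131761/685584 + 138945*(-1/9707)) - 271311) - 667213) = -4988 + (((131761*(1/685584) - 138945/9707) - 271311) - 667213) = -4988 + (((131761/685584 - 138945/9707) - 271311) - 667213) = -4988 + ((-93979464853/6654963888 - 271311) - 667213) = -4988 + (-1805658886882021/6654963888 - 667213) = -4988 - 6245937307486165/6654963888 = -6279132267359509/6654963888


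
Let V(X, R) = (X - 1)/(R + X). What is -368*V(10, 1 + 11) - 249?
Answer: -4395/11 ≈ -399.55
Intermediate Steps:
V(X, R) = (-1 + X)/(R + X)
-368*V(10, 1 + 11) - 249 = -368*(-1 + 10)/((1 + 11) + 10) - 249 = -368*9/(12 + 10) - 249 = -368*9/22 - 249 = -1656/11 - 249 = -4395/11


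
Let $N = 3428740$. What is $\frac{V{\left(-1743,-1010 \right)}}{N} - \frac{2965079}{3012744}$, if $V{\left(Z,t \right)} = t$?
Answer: $- \frac{72639484585}{73785113304} \approx -0.98447$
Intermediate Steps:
$\frac{V{\left(-1743,-1010 \right)}}{N} - \frac{2965079}{3012744} = - \frac{1010}{3428740} - \frac{2965079}{3012744} = \left(-1010\right) \frac{1}{3428740} - \frac{2965079}{3012744} = - \frac{101}{342874} - \frac{2965079}{3012744} = - \frac{72639484585}{73785113304}$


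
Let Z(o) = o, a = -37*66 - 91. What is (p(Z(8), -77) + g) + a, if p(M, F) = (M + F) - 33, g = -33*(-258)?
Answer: 5879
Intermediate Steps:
a = -2533 (a = -2442 - 91 = -2533)
g = 8514
p(M, F) = -33 + F + M (p(M, F) = (F + M) - 33 = -33 + F + M)
(p(Z(8), -77) + g) + a = ((-33 - 77 + 8) + 8514) - 2533 = (-102 + 8514) - 2533 = 8412 - 2533 = 5879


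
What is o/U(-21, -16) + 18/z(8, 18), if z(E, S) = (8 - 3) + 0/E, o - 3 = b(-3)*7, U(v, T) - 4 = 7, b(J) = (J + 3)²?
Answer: 213/55 ≈ 3.8727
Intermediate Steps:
b(J) = (3 + J)²
U(v, T) = 11 (U(v, T) = 4 + 7 = 11)
o = 3 (o = 3 + (3 - 3)²*7 = 3 + 0²*7 = 3 + 0*7 = 3 + 0 = 3)
z(E, S) = 5 (z(E, S) = 5 + 0 = 5)
o/U(-21, -16) + 18/z(8, 18) = 3/11 + 18/5 = 213/55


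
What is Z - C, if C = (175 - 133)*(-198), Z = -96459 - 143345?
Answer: -231488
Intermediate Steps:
Z = -239804
C = -8316 (C = 42*(-198) = -8316)
Z - C = -239804 - 1*(-8316) = -239804 + 8316 = -231488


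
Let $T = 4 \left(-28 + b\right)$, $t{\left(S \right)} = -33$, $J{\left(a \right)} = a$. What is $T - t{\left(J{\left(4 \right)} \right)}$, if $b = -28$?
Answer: $-191$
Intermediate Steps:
$T = -224$ ($T = 4 \left(-28 - 28\right) = 4 \left(-56\right) = -224$)
$T - t{\left(J{\left(4 \right)} \right)} = -224 - -33 = -224 + 33 = -191$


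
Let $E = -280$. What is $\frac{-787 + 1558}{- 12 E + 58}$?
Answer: $\frac{771}{3418} \approx 0.22557$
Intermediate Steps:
$\frac{-787 + 1558}{- 12 E + 58} = \frac{-787 + 1558}{\left(-12\right) \left(-280\right) + 58} = \frac{771}{3360 + 58} = \frac{771}{3418}$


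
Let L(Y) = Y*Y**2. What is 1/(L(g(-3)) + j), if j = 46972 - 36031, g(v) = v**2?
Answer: 1/11670 ≈ 8.5690e-5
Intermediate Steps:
j = 10941
L(Y) = Y**3
1/(L(g(-3)) + j) = 1/(((-3)**2)**3 + 10941) = 1/(9**3 + 10941) = 1/(729 + 10941) = 1/11670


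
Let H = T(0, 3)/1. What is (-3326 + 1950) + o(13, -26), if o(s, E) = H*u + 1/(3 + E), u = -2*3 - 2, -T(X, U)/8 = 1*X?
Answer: -31649/23 ≈ -1376.0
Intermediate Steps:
T(X, U) = -8*X
u = -8 (u = -6 - 2 = -8)
H = 0 (H = -8*0/1 = 0*1 = 0)
o(s, E) = 1/(3 + E) (o(s, E) = 0*(-8) + 1/(3 + E) = 0 + 1/(3 + E) = 1/(3 + E))
(-3326 + 1950) + o(13, -26) = (-3326 + 1950) + 1/(3 - 26) = -1376 + 1/(-23) = -1376 - 1/23 = -31649/23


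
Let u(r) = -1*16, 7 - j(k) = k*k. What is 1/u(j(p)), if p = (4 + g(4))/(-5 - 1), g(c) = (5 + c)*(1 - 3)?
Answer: -1/16 ≈ -0.062500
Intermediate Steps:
g(c) = -10 - 2*c (g(c) = (5 + c)*(-2) = -10 - 2*c)
p = 7/3 (p = (4 + (-10 - 2*4))/(-5 - 1) = (4 + (-10 - 8))/(-6) = (4 - 18)*(-⅙) = -14*(-⅙) = 7/3 ≈ 2.3333)
j(k) = 7 - k² (j(k) = 7 - k*k = 7 - k²)
u(r) = -16
1/u(j(p)) = 1/(-16) = -1/16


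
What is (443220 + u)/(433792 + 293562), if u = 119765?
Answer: 562985/727354 ≈ 0.77402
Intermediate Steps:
(443220 + u)/(433792 + 293562) = (443220 + 119765)/(433792 + 293562) = 562985/727354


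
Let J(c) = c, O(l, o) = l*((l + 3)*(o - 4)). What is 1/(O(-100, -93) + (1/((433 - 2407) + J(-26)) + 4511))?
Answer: -2000/1872778001 ≈ -1.0679e-6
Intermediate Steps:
O(l, o) = l*(-4 + o)*(3 + l) (O(l, o) = l*((3 + l)*(-4 + o)) = l*((-4 + o)*(3 + l)) = l*(-4 + o)*(3 + l))
1/(O(-100, -93) + (1/((433 - 2407) + J(-26)) + 4511)) = 1/(-100*(-12 - 4*(-100) + 3*(-93) - 100*(-93)) + (1/((433 - 2407) - 26) + 4511)) = 1/(-100*(-12 + 400 - 279 + 9300) + (1/(-1974 - 26) + 4511)) = 1/(-100*9409 + (1/(-2000) + 4511)) = 1/(-940900 + (-1/2000 + 4511)) = 1/(-940900 + 9021999/2000) = 1/(-1872778001/2000) = -2000/1872778001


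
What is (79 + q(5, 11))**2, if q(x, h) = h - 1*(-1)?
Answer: 8281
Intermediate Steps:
q(x, h) = 1 + h (q(x, h) = h + 1 = 1 + h)
(79 + q(5, 11))**2 = (79 + (1 + 11))**2 = (79 + 12)**2 = 91**2 = 8281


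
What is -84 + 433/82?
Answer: -6455/82 ≈ -78.719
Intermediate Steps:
-84 + 433/82 = -6455/82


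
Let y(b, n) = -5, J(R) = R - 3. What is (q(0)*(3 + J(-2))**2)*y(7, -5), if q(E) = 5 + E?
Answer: -100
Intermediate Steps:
J(R) = -3 + R
(q(0)*(3 + J(-2))**2)*y(7, -5) = ((5 + 0)*(3 + (-3 - 2))**2)*(-5) = (5*(3 - 5)**2)*(-5) = (5*(-2)**2)*(-5) = (5*4)*(-5) = 20*(-5) = -100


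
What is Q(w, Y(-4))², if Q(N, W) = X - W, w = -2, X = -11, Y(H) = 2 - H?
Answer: 289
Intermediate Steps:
Q(N, W) = -11 - W
Q(w, Y(-4))² = (-11 - (2 - 1*(-4)))² = (-11 - (2 + 4))² = (-11 - 1*6)² = (-11 - 6)² = (-17)² = 289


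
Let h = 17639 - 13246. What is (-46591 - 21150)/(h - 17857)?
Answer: 67741/13464 ≈ 5.0313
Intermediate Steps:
h = 4393
(-46591 - 21150)/(h - 17857) = (-46591 - 21150)/(4393 - 17857) = -67741/(-13464) = -67741*(-1/13464) = 67741/13464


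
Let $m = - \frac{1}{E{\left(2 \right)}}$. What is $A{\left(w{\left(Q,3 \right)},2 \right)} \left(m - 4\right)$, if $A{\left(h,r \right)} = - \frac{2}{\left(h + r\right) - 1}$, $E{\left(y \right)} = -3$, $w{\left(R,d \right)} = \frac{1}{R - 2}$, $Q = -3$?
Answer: $\frac{55}{6} \approx 9.1667$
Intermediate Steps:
$w{\left(R,d \right)} = \frac{1}{-2 + R}$
$m = \frac{1}{3}$ ($m = - \frac{1}{-3} = \left(-1\right) \left(- \frac{1}{3}\right) = \frac{1}{3} \approx 0.33333$)
$A{\left(h,r \right)} = - \frac{2}{-1 + h + r}$
$A{\left(w{\left(Q,3 \right)},2 \right)} \left(m - 4\right) = - \frac{2}{-1 + \frac{1}{-2 - 3} + 2} \left(\frac{1}{3} - 4\right) = - \frac{2}{-1 + \frac{1}{-5} + 2} \left(- \frac{11}{3}\right) = - \frac{2}{-1 - \frac{1}{5} + 2} \left(- \frac{11}{3}\right) = - \frac{2}{\frac{4}{5}} \left(- \frac{11}{3}\right) = \left(-2\right) \frac{5}{4} \left(- \frac{11}{3}\right) = \left(- \frac{5}{2}\right) \left(- \frac{11}{3}\right) = \frac{55}{6}$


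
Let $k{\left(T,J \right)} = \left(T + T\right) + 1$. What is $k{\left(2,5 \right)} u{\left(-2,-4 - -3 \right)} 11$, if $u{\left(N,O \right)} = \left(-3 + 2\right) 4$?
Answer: $-220$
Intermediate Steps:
$k{\left(T,J \right)} = 1 + 2 T$ ($k{\left(T,J \right)} = 2 T + 1 = 1 + 2 T$)
$u{\left(N,O \right)} = -4$ ($u{\left(N,O \right)} = \left(-1\right) 4 = -4$)
$k{\left(2,5 \right)} u{\left(-2,-4 - -3 \right)} 11 = \left(1 + 2 \cdot 2\right) \left(-4\right) 11 = \left(1 + 4\right) \left(-4\right) 11 = 5 \left(-4\right) 11 = \left(-20\right) 11 = -220$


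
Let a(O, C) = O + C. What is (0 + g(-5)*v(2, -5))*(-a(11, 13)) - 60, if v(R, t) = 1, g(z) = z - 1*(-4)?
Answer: -36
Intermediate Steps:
g(z) = 4 + z (g(z) = z + 4 = 4 + z)
a(O, C) = C + O
(0 + g(-5)*v(2, -5))*(-a(11, 13)) - 60 = (0 + (4 - 5)*1)*(-(13 + 11)) - 60 = (0 - 1*1)*(-1*24) - 60 = (0 - 1)*(-24) - 60 = -1*(-24) - 60 = 24 - 60 = -36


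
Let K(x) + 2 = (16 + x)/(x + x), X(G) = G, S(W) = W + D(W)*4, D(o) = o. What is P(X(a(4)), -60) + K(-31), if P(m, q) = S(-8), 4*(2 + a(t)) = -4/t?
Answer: -2589/62 ≈ -41.758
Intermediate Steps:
a(t) = -2 - 1/t (a(t) = -2 + (-4/t)/4 = -2 - 1/t)
S(W) = 5*W (S(W) = W + W*4 = W + 4*W = 5*W)
P(m, q) = -40 (P(m, q) = 5*(-8) = -40)
K(x) = -2 + (16 + x)/(2*x) (K(x) = -2 + (16 + x)/(x + x) = -2 + (16 + x)/((2*x)) = -2 + (16 + x)*(1/(2*x)) = -2 + (16 + x)/(2*x))
P(X(a(4)), -60) + K(-31) = -40 + (-3/2 + 8/(-31)) = -40 + (-3/2 + 8*(-1/31)) = -40 + (-3/2 - 8/31) = -40 - 109/62 = -2589/62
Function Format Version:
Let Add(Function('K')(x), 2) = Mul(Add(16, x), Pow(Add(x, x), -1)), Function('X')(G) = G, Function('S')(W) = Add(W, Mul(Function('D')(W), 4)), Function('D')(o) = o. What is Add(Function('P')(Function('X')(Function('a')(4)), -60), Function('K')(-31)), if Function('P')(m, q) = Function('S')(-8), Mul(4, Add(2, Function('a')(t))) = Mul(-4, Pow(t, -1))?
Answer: Rational(-2589, 62) ≈ -41.758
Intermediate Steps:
Function('a')(t) = Add(-2, Mul(-1, Pow(t, -1))) (Function('a')(t) = Add(-2, Mul(Rational(1, 4), Mul(-4, Pow(t, -1)))) = Add(-2, Mul(-1, Pow(t, -1))))
Function('S')(W) = Mul(5, W) (Function('S')(W) = Add(W, Mul(W, 4)) = Add(W, Mul(4, W)) = Mul(5, W))
Function('P')(m, q) = -40 (Function('P')(m, q) = Mul(5, -8) = -40)
Function('K')(x) = Add(-2, Mul(Rational(1, 2), Pow(x, -1), Add(16, x))) (Function('K')(x) = Add(-2, Mul(Add(16, x), Pow(Add(x, x), -1))) = Add(-2, Mul(Add(16, x), Pow(Mul(2, x), -1))) = Add(-2, Mul(Add(16, x), Mul(Rational(1, 2), Pow(x, -1)))) = Add(-2, Mul(Rational(1, 2), Pow(x, -1), Add(16, x))))
Add(Function('P')(Function('X')(Function('a')(4)), -60), Function('K')(-31)) = Add(-40, Add(Rational(-3, 2), Mul(8, Pow(-31, -1)))) = Add(-40, Add(Rational(-3, 2), Mul(8, Rational(-1, 31)))) = Add(-40, Add(Rational(-3, 2), Rational(-8, 31))) = Add(-40, Rational(-109, 62)) = Rational(-2589, 62)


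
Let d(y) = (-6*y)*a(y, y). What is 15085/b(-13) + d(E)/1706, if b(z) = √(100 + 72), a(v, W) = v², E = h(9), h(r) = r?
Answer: -2187/853 + 15085*√43/86 ≈ 1147.7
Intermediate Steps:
E = 9
d(y) = -6*y³ (d(y) = (-6*y)*y² = -6*y³)
b(z) = 2*√43 (b(z) = √172 = 2*√43)
15085/b(-13) + d(E)/1706 = 15085/((2*√43)) - 6*9³/1706 = 15085*(√43/86) - 6*729*(1/1706) = 15085*√43/86 - 4374*1/1706 = 15085*√43/86 - 2187/853 = -2187/853 + 15085*√43/86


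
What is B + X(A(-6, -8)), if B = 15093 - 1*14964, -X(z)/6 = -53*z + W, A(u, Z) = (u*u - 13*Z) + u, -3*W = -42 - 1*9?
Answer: 42639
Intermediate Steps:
W = 17 (W = -(-42 - 1*9)/3 = -(-42 - 9)/3 = -⅓*(-51) = 17)
A(u, Z) = u + u² - 13*Z (A(u, Z) = (u² - 13*Z) + u = u + u² - 13*Z)
X(z) = -102 + 318*z (X(z) = -6*(-53*z + 17) = -6*(17 - 53*z) = -102 + 318*z)
B = 129 (B = 15093 - 14964 = 129)
B + X(A(-6, -8)) = 129 + (-102 + 318*(-6 + (-6)² - 13*(-8))) = 129 + (-102 + 318*(-6 + 36 + 104)) = 129 + (-102 + 318*134) = 129 + (-102 + 42612) = 129 + 42510 = 42639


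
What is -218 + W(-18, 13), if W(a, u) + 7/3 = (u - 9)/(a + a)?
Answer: -1984/9 ≈ -220.44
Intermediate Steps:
W(a, u) = -7/3 + (-9 + u)/(2*a) (W(a, u) = -7/3 + (u - 9)/(a + a) = -7/3 + (-9 + u)/((2*a)) = -7/3 + (-9 + u)*(1/(2*a)) = -7/3 + (-9 + u)/(2*a))
-218 + W(-18, 13) = -218 + (⅙)*(-27 - 14*(-18) + 3*13)/(-18) = -218 + (⅙)*(-1/18)*(-27 + 252 + 39) = -218 + (⅙)*(-1/18)*264 = -218 - 22/9 = -1984/9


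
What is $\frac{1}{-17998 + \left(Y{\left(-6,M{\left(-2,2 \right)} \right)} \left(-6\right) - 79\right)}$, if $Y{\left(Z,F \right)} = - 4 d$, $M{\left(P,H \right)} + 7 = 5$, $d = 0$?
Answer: $- \frac{1}{18077} \approx -5.5319 \cdot 10^{-5}$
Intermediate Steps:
$M{\left(P,H \right)} = -2$ ($M{\left(P,H \right)} = -7 + 5 = -2$)
$Y{\left(Z,F \right)} = 0$ ($Y{\left(Z,F \right)} = \left(-4\right) 0 = 0$)
$\frac{1}{-17998 + \left(Y{\left(-6,M{\left(-2,2 \right)} \right)} \left(-6\right) - 79\right)} = \frac{1}{-17998 + \left(0 \left(-6\right) - 79\right)} = \frac{1}{-17998 + \left(0 - 79\right)} = \frac{1}{-17998 - 79} = \frac{1}{-18077} = - \frac{1}{18077}$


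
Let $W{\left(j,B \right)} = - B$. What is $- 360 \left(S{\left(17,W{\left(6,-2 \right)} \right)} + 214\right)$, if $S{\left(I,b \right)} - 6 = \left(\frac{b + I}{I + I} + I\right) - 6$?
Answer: $- \frac{1417140}{17} \approx -83361.0$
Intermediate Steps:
$S{\left(I,b \right)} = I + \frac{I + b}{2 I}$ ($S{\left(I,b \right)} = 6 - \left(6 - I - \frac{b + I}{I + I}\right) = 6 - \left(6 - I - \frac{I + b}{2 I}\right) = 6 + \left(-6 + I + \frac{I + b}{2 I}\right) = I + \frac{I + b}{2 I}$)
$- 360 \left(S{\left(17,W{\left(6,-2 \right)} \right)} + 214\right) = - 360 \left(\left(\frac{1}{2} + 17 + \frac{\left(-1\right) \left(-2\right)}{2 \cdot 17}\right) + 214\right) = - 360 \left(\left(\frac{1}{2} + 17 + \frac{1}{2} \cdot 2 \cdot \frac{1}{17}\right) + 214\right) = - 360 \left(\left(\frac{1}{2} + 17 + \frac{1}{17}\right) + 214\right) = - 360 \left(\frac{597}{34} + 214\right) = \left(-360\right) \frac{7873}{34} = - \frac{1417140}{17}$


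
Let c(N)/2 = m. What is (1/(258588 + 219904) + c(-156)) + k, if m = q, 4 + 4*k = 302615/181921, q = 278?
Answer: 24173848667163/43523871566 ≈ 555.42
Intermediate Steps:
k = -425069/727684 (k = -1 + (302615/181921)/4 = -1 + (302615*(1/181921))/4 = -1 + (¼)*(302615/181921) = -1 + 302615/727684 = -425069/727684 ≈ -0.58414)
m = 278
c(N) = 556 (c(N) = 2*278 = 556)
(1/(258588 + 219904) + c(-156)) + k = (1/(258588 + 219904) + 556) - 425069/727684 = (1/478492 + 556) - 425069/727684 = 266041553/478492 - 425069/727684 = 24173848667163/43523871566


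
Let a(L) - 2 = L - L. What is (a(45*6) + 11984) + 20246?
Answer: 32232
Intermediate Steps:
a(L) = 2 (a(L) = 2 + (L - L) = 2 + 0 = 2)
(a(45*6) + 11984) + 20246 = (2 + 11984) + 20246 = 11986 + 20246 = 32232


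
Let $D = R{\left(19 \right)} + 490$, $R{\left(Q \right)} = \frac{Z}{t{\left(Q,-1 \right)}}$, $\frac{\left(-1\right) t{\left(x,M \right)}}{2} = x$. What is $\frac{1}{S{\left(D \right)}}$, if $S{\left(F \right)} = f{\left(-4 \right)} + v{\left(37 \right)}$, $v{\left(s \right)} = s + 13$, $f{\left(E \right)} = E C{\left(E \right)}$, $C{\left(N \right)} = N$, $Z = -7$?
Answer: $\frac{1}{66} \approx 0.015152$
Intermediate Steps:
$t{\left(x,M \right)} = - 2 x$
$R{\left(Q \right)} = \frac{7}{2 Q}$ ($R{\left(Q \right)} = - \frac{7}{\left(-2\right) Q} = - 7 \left(- \frac{1}{2 Q}\right) = \frac{7}{2 Q}$)
$f{\left(E \right)} = E^{2}$ ($f{\left(E \right)} = E E = E^{2}$)
$v{\left(s \right)} = 13 + s$
$D = \frac{18627}{38}$ ($D = \frac{7}{2 \cdot 19} + 490 = \frac{7}{2} \cdot \frac{1}{19} + 490 = \frac{7}{38} + 490 = \frac{18627}{38} \approx 490.18$)
$S{\left(F \right)} = 66$ ($S{\left(F \right)} = \left(-4\right)^{2} + \left(13 + 37\right) = 16 + 50 = 66$)
$\frac{1}{S{\left(D \right)}} = \frac{1}{66}$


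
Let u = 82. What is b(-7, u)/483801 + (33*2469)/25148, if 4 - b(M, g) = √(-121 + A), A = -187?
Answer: 39418754669/12166627548 - 2*I*√77/483801 ≈ 3.2399 - 3.6275e-5*I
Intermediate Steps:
b(M, g) = 4 - 2*I*√77 (b(M, g) = 4 - √(-121 - 187) = 4 - √(-308) = 4 - 2*I*√77)
b(-7, u)/483801 + (33*2469)/25148 = (4 - 2*I*√77)/483801 + (33*2469)/25148 = (4 - 2*I*√77)*(1/483801) + 81477*(1/25148) = (4/483801 - 2*I*√77/483801) + 81477/25148 = 39418754669/12166627548 - 2*I*√77/483801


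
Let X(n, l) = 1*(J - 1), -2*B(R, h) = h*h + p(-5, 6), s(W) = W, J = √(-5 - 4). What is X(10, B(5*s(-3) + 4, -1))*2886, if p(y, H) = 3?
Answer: -2886 + 8658*I ≈ -2886.0 + 8658.0*I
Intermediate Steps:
J = 3*I (J = √(-9) = 3*I ≈ 3.0*I)
B(R, h) = -3/2 - h²/2 (B(R, h) = -(h*h + 3)/2 = -(h² + 3)/2 = -(3 + h²)/2 = -3/2 - h²/2)
X(n, l) = -1 + 3*I (X(n, l) = 1*(3*I - 1) = 1*(-1 + 3*I) = -1 + 3*I)
X(10, B(5*s(-3) + 4, -1))*2886 = (-1 + 3*I)*2886 = -2886 + 8658*I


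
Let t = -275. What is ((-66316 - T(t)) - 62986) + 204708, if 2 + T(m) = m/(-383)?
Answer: 28880989/383 ≈ 75407.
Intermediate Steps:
T(m) = -2 - m/383 (T(m) = -2 + m/(-383) = -2 + m*(-1/383) = -2 - m/383)
((-66316 - T(t)) - 62986) + 204708 = ((-66316 - (-2 - 1/383*(-275))) - 62986) + 204708 = ((-66316 - (-2 + 275/383)) - 62986) + 204708 = ((-66316 - 1*(-491/383)) - 62986) + 204708 = ((-66316 + 491/383) - 62986) + 204708 = (-25398537/383 - 62986) + 204708 = -49522175/383 + 204708 = 28880989/383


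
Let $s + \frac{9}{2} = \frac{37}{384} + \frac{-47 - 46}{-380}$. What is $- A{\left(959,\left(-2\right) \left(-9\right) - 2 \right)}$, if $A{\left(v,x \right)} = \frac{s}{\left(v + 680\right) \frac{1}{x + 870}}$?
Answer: $\frac{67210631}{29895360} \approx 2.2482$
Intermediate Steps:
$s = - \frac{151717}{36480}$ ($s = - \frac{9}{2} + \left(\frac{37}{384} + \frac{-47 - 46}{-380}\right) = - \frac{9}{2} + \left(37 \cdot \frac{1}{384} - - \frac{93}{380}\right) = - \frac{9}{2} + \left(\frac{37}{384} + \frac{93}{380}\right) = - \frac{9}{2} + \frac{12443}{36480} = - \frac{151717}{36480} \approx -4.1589$)
$A{\left(v,x \right)} = - \frac{151717 \left(870 + x\right)}{36480 \left(680 + v\right)}$ ($A{\left(v,x \right)} = - \frac{151717}{36480 \frac{v + 680}{x + 870}} = - \frac{151717}{36480 \frac{680 + v}{870 + x}} = - \frac{151717 \frac{870 + x}{680 + v}}{36480} = - \frac{151717 \left(870 + x\right)}{36480 \left(680 + v\right)}$)
$- A{\left(959,\left(-2\right) \left(-9\right) - 2 \right)} = - \frac{151717 \left(-870 - \left(\left(-2\right) \left(-9\right) - 2\right)\right)}{36480 \left(680 + 959\right)} = - \frac{151717 \left(-870 - \left(18 - 2\right)\right)}{36480 \cdot 1639} = - \frac{151717 \left(-870 - 16\right)}{36480 \cdot 1639} = - \frac{151717 \left(-886\right)}{36480 \cdot 1639} = \left(-1\right) \left(- \frac{67210631}{29895360}\right) = \frac{67210631}{29895360}$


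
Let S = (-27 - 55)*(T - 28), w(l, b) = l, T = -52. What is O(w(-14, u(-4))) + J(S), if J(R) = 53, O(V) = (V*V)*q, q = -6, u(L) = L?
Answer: -1123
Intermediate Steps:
S = 6560 (S = (-27 - 55)*(-52 - 28) = -82*(-80) = 6560)
O(V) = -6*V² (O(V) = (V*V)*(-6) = V²*(-6) = -6*V²)
O(w(-14, u(-4))) + J(S) = -6*(-14)² + 53 = -6*196 + 53 = -1176 + 53 = -1123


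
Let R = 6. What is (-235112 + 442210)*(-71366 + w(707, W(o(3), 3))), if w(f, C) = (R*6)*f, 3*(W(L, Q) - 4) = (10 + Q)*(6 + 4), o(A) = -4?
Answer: -9508697572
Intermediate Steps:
W(L, Q) = 112/3 + 10*Q/3 (W(L, Q) = 4 + ((10 + Q)*(6 + 4))/3 = 4 + ((10 + Q)*10)/3 = 4 + (100 + 10*Q)/3 = 4 + (100/3 + 10*Q/3) = 112/3 + 10*Q/3)
w(f, C) = 36*f (w(f, C) = (6*6)*f = 36*f)
(-235112 + 442210)*(-71366 + w(707, W(o(3), 3))) = (-235112 + 442210)*(-71366 + 36*707) = 207098*(-71366 + 25452) = 207098*(-45914) = -9508697572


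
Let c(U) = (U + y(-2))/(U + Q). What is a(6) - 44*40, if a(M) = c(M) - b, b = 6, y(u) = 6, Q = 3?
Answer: -5294/3 ≈ -1764.7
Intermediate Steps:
c(U) = (6 + U)/(3 + U) (c(U) = (U + 6)/(U + 3) = (6 + U)/(3 + U))
a(M) = -6 + (6 + M)/(3 + M) (a(M) = (6 + M)/(3 + M) - 1*6 = (6 + M)/(3 + M) - 6 = -6 + (6 + M)/(3 + M))
a(6) - 44*40 = (-12 - 5*6)/(3 + 6) - 44*40 = (-12 - 30)/9 - 1760 = (1/9)*(-42) - 1760 = -14/3 - 1760 = -5294/3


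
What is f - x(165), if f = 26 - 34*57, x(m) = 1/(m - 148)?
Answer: -32505/17 ≈ -1912.1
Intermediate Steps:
x(m) = 1/(-148 + m)
f = -1912 (f = 26 - 1938 = -1912)
f - x(165) = -1912 - 1/(-148 + 165) = -1912 - 1/17 = -32505/17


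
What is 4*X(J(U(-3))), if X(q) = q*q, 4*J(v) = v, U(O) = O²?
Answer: 81/4 ≈ 20.250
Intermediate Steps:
J(v) = v/4
X(q) = q²
4*X(J(U(-3))) = 4*((¼)*(-3)²)² = 4*((¼)*9)² = 4*(9/4)² = 4*(81/16) = 81/4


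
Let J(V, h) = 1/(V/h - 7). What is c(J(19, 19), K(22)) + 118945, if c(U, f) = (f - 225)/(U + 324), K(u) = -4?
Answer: 231108761/1943 ≈ 1.1894e+5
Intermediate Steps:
J(V, h) = 1/(-7 + V/h)
c(U, f) = (-225 + f)/(324 + U)
c(J(19, 19), K(22)) + 118945 = (-225 - 4)/(324 + 19/(19 - 7*19)) + 118945 = -229/(324 + 19/(19 - 133)) + 118945 = -229/(324 + 19/(-114)) + 118945 = -229/(324 + 19*(-1/114)) + 118945 = -229/(324 - ⅙) + 118945 = -229/(1943/6) + 118945 = (6/1943)*(-229) + 118945 = -1374/1943 + 118945 = 231108761/1943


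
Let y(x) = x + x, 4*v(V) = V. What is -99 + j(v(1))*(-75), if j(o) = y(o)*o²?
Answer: -3243/32 ≈ -101.34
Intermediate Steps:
v(V) = V/4
y(x) = 2*x
j(o) = 2*o³ (j(o) = (2*o)*o² = 2*o³)
-99 + j(v(1))*(-75) = -99 + (2*((¼)*1)³)*(-75) = -99 + (2*(¼)³)*(-75) = -99 + (2*(1/64))*(-75) = -99 + (1/32)*(-75) = -99 - 75/32 = -3243/32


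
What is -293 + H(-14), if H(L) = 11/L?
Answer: -4113/14 ≈ -293.79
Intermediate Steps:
-293 + H(-14) = -293 + 11/(-14) = -293 + 11*(-1/14) = -293 - 11/14 = -4113/14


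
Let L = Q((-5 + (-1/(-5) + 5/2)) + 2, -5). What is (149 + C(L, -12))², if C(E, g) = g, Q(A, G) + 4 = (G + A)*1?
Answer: 18769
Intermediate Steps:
Q(A, G) = -4 + A + G (Q(A, G) = -4 + (G + A)*1 = -4 + (A + G)*1 = -4 + (A + G) = -4 + A + G)
L = -93/10 (L = -4 + ((-5 + (-1/(-5) + 5/2)) + 2) - 5 = -4 + ((-5 + (-1*(-⅕) + 5*(½))) + 2) - 5 = -4 + ((-5 + (⅕ + 5/2)) + 2) - 5 = -4 + ((-5 + 27/10) + 2) - 5 = -4 + (-23/10 + 2) - 5 = -4 - 3/10 - 5 = -93/10 ≈ -9.3000)
(149 + C(L, -12))² = (149 - 12)² = 137² = 18769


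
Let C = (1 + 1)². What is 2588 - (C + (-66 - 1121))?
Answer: 3771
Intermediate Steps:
C = 4 (C = 2² = 4)
2588 - (C + (-66 - 1121)) = 2588 - (4 + (-66 - 1121)) = 2588 - (4 - 1187) = 2588 - 1*(-1183) = 2588 + 1183 = 3771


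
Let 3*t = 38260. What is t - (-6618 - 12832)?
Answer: 96610/3 ≈ 32203.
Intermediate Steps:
t = 38260/3 (t = (1/3)*38260 = 38260/3 ≈ 12753.)
t - (-6618 - 12832) = 38260/3 - (-6618 - 12832) = 38260/3 - 1*(-19450) = 38260/3 + 19450 = 96610/3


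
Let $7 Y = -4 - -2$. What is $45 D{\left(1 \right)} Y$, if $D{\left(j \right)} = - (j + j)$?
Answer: $\frac{180}{7} \approx 25.714$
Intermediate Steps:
$D{\left(j \right)} = - 2 j$
$Y = - \frac{2}{7}$ ($Y = \frac{-4 - -2}{7} = \frac{-4 + 2}{7} = \frac{1}{7} \left(-2\right) = - \frac{2}{7} \approx -0.28571$)
$45 D{\left(1 \right)} Y = 45 \left(\left(-2\right) 1\right) \left(- \frac{2}{7}\right) = 45 \left(-2\right) \left(- \frac{2}{7}\right) = \left(-90\right) \left(- \frac{2}{7}\right) = \frac{180}{7}$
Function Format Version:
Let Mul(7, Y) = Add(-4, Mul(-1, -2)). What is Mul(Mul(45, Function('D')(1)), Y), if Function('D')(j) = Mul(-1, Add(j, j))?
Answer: Rational(180, 7) ≈ 25.714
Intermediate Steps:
Function('D')(j) = Mul(-2, j) (Function('D')(j) = Mul(-1, Mul(2, j)) = Mul(-2, j))
Y = Rational(-2, 7) (Y = Mul(Rational(1, 7), Add(-4, Mul(-1, -2))) = Mul(Rational(1, 7), Add(-4, 2)) = Mul(Rational(1, 7), -2) = Rational(-2, 7) ≈ -0.28571)
Mul(Mul(45, Function('D')(1)), Y) = Mul(Mul(45, Mul(-2, 1)), Rational(-2, 7)) = Mul(Mul(45, -2), Rational(-2, 7)) = Mul(-90, Rational(-2, 7)) = Rational(180, 7)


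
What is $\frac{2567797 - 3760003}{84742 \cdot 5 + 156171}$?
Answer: $- \frac{1192206}{579881} \approx -2.056$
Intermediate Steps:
$\frac{2567797 - 3760003}{84742 \cdot 5 + 156171} = - \frac{1192206}{423710 + 156171} = - \frac{1192206}{579881}$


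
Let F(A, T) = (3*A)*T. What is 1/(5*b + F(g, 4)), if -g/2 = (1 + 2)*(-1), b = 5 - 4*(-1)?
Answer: 1/117 ≈ 0.0085470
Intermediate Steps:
b = 9 (b = 5 + 4 = 9)
g = 6 (g = -2*(1 + 2)*(-1) = -6*(-1) = -2*(-3) = 6)
F(A, T) = 3*A*T
1/(5*b + F(g, 4)) = 1/(5*9 + 3*6*4) = 1/(45 + 72) = 1/117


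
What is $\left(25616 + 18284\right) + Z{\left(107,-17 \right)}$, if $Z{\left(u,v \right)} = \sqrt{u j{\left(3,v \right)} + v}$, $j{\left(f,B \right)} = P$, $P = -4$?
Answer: $43900 + i \sqrt{445} \approx 43900.0 + 21.095 i$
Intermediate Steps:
$j{\left(f,B \right)} = -4$
$Z{\left(u,v \right)} = \sqrt{v - 4 u}$ ($Z{\left(u,v \right)} = \sqrt{u \left(-4\right) + v} = \sqrt{- 4 u + v} = \sqrt{v - 4 u}$)
$\left(25616 + 18284\right) + Z{\left(107,-17 \right)} = \left(25616 + 18284\right) + \sqrt{-17 - 428} = 43900 + \sqrt{-17 - 428} = 43900 + \sqrt{-445} = 43900 + i \sqrt{445}$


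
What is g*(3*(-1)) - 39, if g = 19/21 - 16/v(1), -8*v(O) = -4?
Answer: 380/7 ≈ 54.286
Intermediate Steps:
v(O) = ½ (v(O) = -⅛*(-4) = ½)
g = -653/21 (g = 19/21 - 16/½ = 19*(1/21) - 16*2 = 19/21 - 32 = -653/21 ≈ -31.095)
g*(3*(-1)) - 39 = -653*(-1)/7 - 39 = -653/21*(-3) - 39 = 653/7 - 39 = 380/7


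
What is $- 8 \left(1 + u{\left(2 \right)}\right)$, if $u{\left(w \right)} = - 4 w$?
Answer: $56$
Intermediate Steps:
$- 8 \left(1 + u{\left(2 \right)}\right) = - 8 \left(1 - 8\right) = \left(-8\right) \left(-7\right) = 56$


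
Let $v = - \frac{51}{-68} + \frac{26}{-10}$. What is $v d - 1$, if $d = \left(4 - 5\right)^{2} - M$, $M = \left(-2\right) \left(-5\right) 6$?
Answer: $\frac{2163}{20} \approx 108.15$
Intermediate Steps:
$M = 60$ ($M = 10 \cdot 6 = 60$)
$v = - \frac{37}{20}$ ($v = \left(-51\right) \left(- \frac{1}{68}\right) + 26 \left(- \frac{1}{10}\right) = \frac{3}{4} - \frac{13}{5} = - \frac{37}{20} \approx -1.85$)
$d = -59$ ($d = \left(4 - 5\right)^{2} - 60 = \left(-1\right)^{2} - 60 = 1 - 60 = -59$)
$v d - 1 = \left(- \frac{37}{20}\right) \left(-59\right) - 1 = \frac{2183}{20} - 1 = \frac{2163}{20}$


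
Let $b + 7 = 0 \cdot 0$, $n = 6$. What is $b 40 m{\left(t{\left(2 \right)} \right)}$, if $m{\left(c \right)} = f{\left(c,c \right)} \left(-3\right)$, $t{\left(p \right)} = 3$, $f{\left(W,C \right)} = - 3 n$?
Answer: $-15120$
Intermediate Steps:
$f{\left(W,C \right)} = -18$ ($f{\left(W,C \right)} = \left(-3\right) 6 = -18$)
$m{\left(c \right)} = 54$ ($m{\left(c \right)} = \left(-18\right) \left(-3\right) = 54$)
$b = -7$ ($b = -7 + 0 \cdot 0 = -7 + 0 = -7$)
$b 40 m{\left(t{\left(2 \right)} \right)} = \left(-7\right) 40 \cdot 54 = \left(-280\right) 54 = -15120$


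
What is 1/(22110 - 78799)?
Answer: -1/56689 ≈ -1.7640e-5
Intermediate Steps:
1/(22110 - 78799) = 1/(-56689) = -1/56689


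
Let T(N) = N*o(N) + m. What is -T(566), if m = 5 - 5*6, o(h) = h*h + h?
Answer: -181641827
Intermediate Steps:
o(h) = h + h**2 (o(h) = h**2 + h = h + h**2)
m = -25 (m = 5 - 30 = -25)
T(N) = -25 + N**2*(1 + N) (T(N) = N*(N*(1 + N)) - 25 = N**2*(1 + N) - 25 = -25 + N**2*(1 + N))
-T(566) = -(-25 + 566**2*(1 + 566)) = -(-25 + 320356*567) = -(-25 + 181641852) = -1*181641827 = -181641827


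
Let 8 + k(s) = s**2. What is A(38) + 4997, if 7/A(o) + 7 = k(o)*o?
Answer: 272641324/54561 ≈ 4997.0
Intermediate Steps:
k(s) = -8 + s**2
A(o) = 7/(-7 + o*(-8 + o**2)) (A(o) = 7/(-7 + (-8 + o**2)*o) = 7/(-7 + o*(-8 + o**2)))
A(38) + 4997 = 7/(-7 + 38*(-8 + 38**2)) + 4997 = 7/(-7 + 38*(-8 + 1444)) + 4997 = 7/(-7 + 38*1436) + 4997 = 7/(-7 + 54568) + 4997 = 7/54561 + 4997 = 272641324/54561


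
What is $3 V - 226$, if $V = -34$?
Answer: $-328$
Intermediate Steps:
$3 V - 226 = 3 \left(-34\right) - 226 = -102 - 226 = -328$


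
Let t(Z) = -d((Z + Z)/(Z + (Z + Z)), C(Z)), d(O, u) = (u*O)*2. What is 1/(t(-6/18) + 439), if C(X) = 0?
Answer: 1/439 ≈ 0.0022779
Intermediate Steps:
d(O, u) = 2*O*u (d(O, u) = (O*u)*2 = 2*O*u)
t(Z) = 0 (t(Z) = -2*(Z + Z)/(Z + (Z + Z))*0 = -2*(2*Z)/(Z + 2*Z)*0 = -2*(2*Z)/((3*Z))*0 = -2*(2*Z)*(1/(3*Z))*0 = -2*2*0/3 = -1*0 = 0)
1/(t(-6/18) + 439) = 1/(0 + 439) = 1/439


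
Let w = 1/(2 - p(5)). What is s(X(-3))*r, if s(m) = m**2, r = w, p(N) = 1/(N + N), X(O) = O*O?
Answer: 810/19 ≈ 42.632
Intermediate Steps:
X(O) = O**2
p(N) = 1/(2*N)
w = 10/19 (w = 1/(2 - 1/(2*5)) = 1/(2 - 1*1/10) = 1/(2 - 1/10) = 1/(19/10) = 10/19 ≈ 0.52632)
r = 10/19 ≈ 0.52632
s(X(-3))*r = ((-3)**2)**2*(10/19) = 9**2*(10/19) = 81*(10/19) = 810/19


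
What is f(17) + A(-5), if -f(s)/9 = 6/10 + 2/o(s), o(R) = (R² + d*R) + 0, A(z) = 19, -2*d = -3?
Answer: 42592/3145 ≈ 13.543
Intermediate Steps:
d = 3/2 (d = -½*(-3) = 3/2 ≈ 1.5000)
o(R) = R² + 3*R/2 (o(R) = (R² + 3*R/2) + 0 = R² + 3*R/2)
f(s) = -27/5 - 36/(s*(3 + 2*s)) (f(s) = -9*(6/10 + 2/((s*(3 + 2*s)/2))) = -9*(6*(⅒) + 2*(2/(s*(3 + 2*s)))) = -9*(⅗ + 4/(s*(3 + 2*s))) = -27/5 - 36/(s*(3 + 2*s)))
f(17) + A(-5) = (9/5)*(-20 - 3*17*(3 + 2*17))/(17*(3 + 2*17)) + 19 = (9/5)*(1/17)*(-20 - 3*17*(3 + 34))/(3 + 34) + 19 = (9/5)*(1/17)*(-20 - 3*17*37)/37 + 19 = (9/5)*(1/17)*(1/37)*(-20 - 1887) + 19 = (9/5)*(1/17)*(1/37)*(-1907) + 19 = -17163/3145 + 19 = 42592/3145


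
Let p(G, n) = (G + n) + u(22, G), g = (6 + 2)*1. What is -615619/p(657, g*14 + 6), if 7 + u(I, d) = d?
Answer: -32401/75 ≈ -432.01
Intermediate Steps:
u(I, d) = -7 + d
g = 8 (g = 8*1 = 8)
p(G, n) = -7 + n + 2*G (p(G, n) = (G + n) + (-7 + G) = -7 + n + 2*G)
-615619/p(657, g*14 + 6) = -615619/(-7 + (8*14 + 6) + 2*657) = -615619/(-7 + (112 + 6) + 1314) = -615619/(-7 + 118 + 1314) = -615619/1425 = -615619*1/1425 = -32401/75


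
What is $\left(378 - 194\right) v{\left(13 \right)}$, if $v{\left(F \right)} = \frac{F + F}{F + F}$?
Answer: $184$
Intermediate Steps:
$v{\left(F \right)} = 1$ ($v{\left(F \right)} = \frac{2 F}{2 F} = 2 F \frac{1}{2 F} = 1$)
$\left(378 - 194\right) v{\left(13 \right)} = \left(378 - 194\right) 1 = 184 \cdot 1 = 184$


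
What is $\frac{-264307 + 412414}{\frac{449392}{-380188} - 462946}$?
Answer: $- \frac{14077126029}{44001740810} \approx -0.31992$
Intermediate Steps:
$\frac{-264307 + 412414}{\frac{449392}{-380188} - 462946} = \frac{148107}{449392 \left(- \frac{1}{380188}\right) - 462946} = \frac{148107}{- \frac{112348}{95047} - 462946} = \frac{148107}{- \frac{44001740810}{95047}} = 148107 \left(- \frac{95047}{44001740810}\right) = - \frac{14077126029}{44001740810}$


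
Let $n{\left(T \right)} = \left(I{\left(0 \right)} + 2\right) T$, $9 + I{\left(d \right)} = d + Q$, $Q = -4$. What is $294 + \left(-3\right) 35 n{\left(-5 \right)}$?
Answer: $-5481$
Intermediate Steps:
$I{\left(d \right)} = -13 + d$ ($I{\left(d \right)} = -9 + \left(d - 4\right) = -9 + \left(-4 + d\right) = -13 + d$)
$n{\left(T \right)} = - 11 T$ ($n{\left(T \right)} = \left(\left(-13 + 0\right) + 2\right) T = \left(-13 + 2\right) T = - 11 T$)
$294 + \left(-3\right) 35 n{\left(-5 \right)} = 294 + \left(-3\right) 35 \left(\left(-11\right) \left(-5\right)\right) = 294 - 5775 = -5481$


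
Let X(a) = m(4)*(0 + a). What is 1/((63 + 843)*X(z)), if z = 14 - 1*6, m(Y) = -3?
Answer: -1/21744 ≈ -4.5990e-5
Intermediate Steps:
z = 8 (z = 14 - 6 = 8)
X(a) = -3*a (X(a) = -3*(0 + a) = -3*a)
1/((63 + 843)*X(z)) = 1/((63 + 843)*((-3*8))) = 1/(906*(-24)) = (1/906)*(-1/24) = -1/21744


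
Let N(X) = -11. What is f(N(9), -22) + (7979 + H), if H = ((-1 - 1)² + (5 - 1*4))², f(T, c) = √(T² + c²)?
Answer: 8004 + 11*√5 ≈ 8028.6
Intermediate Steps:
H = 25 (H = ((-2)² + (5 - 4))² = (4 + 1)² = 5² = 25)
f(N(9), -22) + (7979 + H) = √((-11)² + (-22)²) + (7979 + 25) = √(121 + 484) + 8004 = √605 + 8004 = 11*√5 + 8004 = 8004 + 11*√5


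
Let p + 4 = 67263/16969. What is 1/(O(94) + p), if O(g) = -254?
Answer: -16969/4310739 ≈ -0.0039364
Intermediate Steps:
p = -613/16969 (p = -4 + 67263/16969 = -613/16969 ≈ -0.036125)
1/(O(94) + p) = 1/(-254 - 613/16969) = 1/(-4310739/16969) = -16969/4310739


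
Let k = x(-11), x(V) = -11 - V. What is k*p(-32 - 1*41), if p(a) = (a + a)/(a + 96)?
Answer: 0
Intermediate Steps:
k = 0 (k = -11 - 1*(-11) = -11 + 11 = 0)
p(a) = 2*a/(96 + a) (p(a) = (2*a)/(96 + a) = 2*a/(96 + a))
k*p(-32 - 1*41) = 0*(2*(-32 - 1*41)/(96 + (-32 - 1*41))) = 0*(2*(-32 - 41)/(96 + (-32 - 41))) = 0*(2*(-73)/(96 - 73)) = 0*(2*(-73)/23) = 0*(2*(-73)*(1/23)) = 0*(-146/23) = 0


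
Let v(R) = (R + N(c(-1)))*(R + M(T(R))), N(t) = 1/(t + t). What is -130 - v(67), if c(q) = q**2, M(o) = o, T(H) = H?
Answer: -9175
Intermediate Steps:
N(t) = 1/(2*t)
v(R) = 2*R*(1/2 + R) (v(R) = (R + 1/(2*((-1)**2)))*(R + R) = (R + (1/2)/1)*(2*R) = (R + (1/2)*1)*(2*R) = (R + 1/2)*(2*R) = (1/2 + R)*(2*R) = 2*R*(1/2 + R))
-130 - v(67) = -130 - 67*(1 + 2*67) = -130 - 67*(1 + 134) = -130 - 67*135 = -130 - 1*9045 = -130 - 9045 = -9175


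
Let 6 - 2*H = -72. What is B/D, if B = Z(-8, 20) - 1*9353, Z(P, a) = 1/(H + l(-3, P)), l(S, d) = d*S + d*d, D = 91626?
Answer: -593915/5818251 ≈ -0.10208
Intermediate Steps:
H = 39 (H = 3 - ½*(-72) = 3 + 36 = 39)
l(S, d) = d² + S*d (l(S, d) = S*d + d² = d² + S*d)
Z(P, a) = 1/(39 + P*(-3 + P))
B = -1187830/127 (B = 1/(39 - 8*(-3 - 8)) - 1*9353 = 1/(39 - 8*(-11)) - 9353 = 1/(39 + 88) - 9353 = 1/127 - 9353 = -1187830/127 ≈ -9353.0)
B/D = -1187830/127/91626 = -1187830/127*1/91626 = -593915/5818251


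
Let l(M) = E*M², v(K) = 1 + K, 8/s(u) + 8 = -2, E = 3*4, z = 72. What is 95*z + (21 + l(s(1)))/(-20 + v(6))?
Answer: 2222283/325 ≈ 6837.8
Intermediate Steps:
E = 12
s(u) = -⅘ (s(u) = 8/(-8 - 2) = 8/(-10) = 8*(-⅒) = -⅘)
l(M) = 12*M²
95*z + (21 + l(s(1)))/(-20 + v(6)) = 95*72 + (21 + 12*(-⅘)²)/(-20 + (1 + 6)) = 6840 + (21 + 12*(16/25))/(-20 + 7) = 6840 + (21 + 192/25)/(-13) = 6840 + (717/25)*(-1/13) = 6840 - 717/325 = 2222283/325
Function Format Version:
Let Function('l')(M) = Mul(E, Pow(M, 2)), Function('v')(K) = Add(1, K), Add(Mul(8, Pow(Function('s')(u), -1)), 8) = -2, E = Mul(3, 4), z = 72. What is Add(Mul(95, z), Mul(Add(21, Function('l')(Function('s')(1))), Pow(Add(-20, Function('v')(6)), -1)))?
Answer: Rational(2222283, 325) ≈ 6837.8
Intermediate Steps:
E = 12
Function('s')(u) = Rational(-4, 5) (Function('s')(u) = Mul(8, Pow(Add(-8, -2), -1)) = Mul(8, Pow(-10, -1)) = Mul(8, Rational(-1, 10)) = Rational(-4, 5))
Function('l')(M) = Mul(12, Pow(M, 2))
Add(Mul(95, z), Mul(Add(21, Function('l')(Function('s')(1))), Pow(Add(-20, Function('v')(6)), -1))) = Add(Mul(95, 72), Mul(Add(21, Mul(12, Pow(Rational(-4, 5), 2))), Pow(Add(-20, Add(1, 6)), -1))) = Add(6840, Mul(Add(21, Mul(12, Rational(16, 25))), Pow(Add(-20, 7), -1))) = Add(6840, Mul(Add(21, Rational(192, 25)), Pow(-13, -1))) = Add(6840, Mul(Rational(717, 25), Rational(-1, 13))) = Add(6840, Rational(-717, 325)) = Rational(2222283, 325)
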